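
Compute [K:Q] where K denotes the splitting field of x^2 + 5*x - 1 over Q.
[K:Q] = 2

The discriminant of x^2 + (5)*x + (-1) is b^2 - 4c = 25 - (-4) = 29. Since 29 is not a perfect square in Q, the polynomial is irreducible over Q. Its two roots generate a degree-2 extension, so [K:Q] = 2.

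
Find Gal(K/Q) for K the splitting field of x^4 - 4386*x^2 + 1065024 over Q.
Gal(K/Q) = Z/2Z (cyclic of order 2)

f factors as (x^2 - 4128)(x^2 - 258), so the splitting field is K = Q(sqrt(4128), sqrt(258)). The squarefree part of 4128 is 258 and the squarefree part of 258 is also 258, so sqrt(4128) and sqrt(258) are both rational multiples of sqrt(258). Hence Q(sqrt(4128)) = Q(sqrt(258)) = Q(sqrt(258)), and the splitting field collapses to a single degree-2 extension with Galois group Z/2Z.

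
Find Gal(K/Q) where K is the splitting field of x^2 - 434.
Gal(K/Q) = Z/2Z (cyclic of order 2)

x^2 - 434 is irreducible over Q since 434 is not a rational square. The splitting field Q(sqrt(434)) has degree 2 over Q, and its unique nontrivial automorphism is sqrt(434) ↦ -sqrt(434). Hence Gal(Q(sqrt(434))/Q) = Z/2Z.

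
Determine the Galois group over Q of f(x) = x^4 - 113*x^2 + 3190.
Gal(K/Q) = V_4 (Klein four-group, Z/2Z × Z/2Z)

f factors as (x^2 - 58)(x^2 - 55), so the splitting field is K = Q(sqrt(58), sqrt(55)). The elements 58, 55, 3190 are all non-squares in Q, so sqrt(58) and sqrt(55) generate independent quadratic extensions. Thus [K:Q] = 4 and Gal(K/Q) is generated by the two order-2 automorphisms sqrt(58) ↦ -sqrt(58) and sqrt(55) ↦ -sqrt(55), giving V_4.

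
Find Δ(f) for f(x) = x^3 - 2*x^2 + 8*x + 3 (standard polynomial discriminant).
Δ = -2803

For x^3 + a x^2 + b x + c the discriminant is Δ = 18 a b c - 4 a^3 c + a^2 b^2 - 4 b^3 - 27 c^2.
Plug a = -2, b = 8, c = 3:
  18*(-2)*(8)*(3) - 4*(-2)^3*(3) + (-2)^2*(8)^2 - 4*(8)^3 - 27*(3)^2
  = -864 + (96) + 256 + (-2048) + (-243)
  = -2803.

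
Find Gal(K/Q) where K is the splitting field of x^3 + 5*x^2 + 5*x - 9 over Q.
Gal(K/Q) = S_3 (symmetric group of order 6)

Compute the discriminant of x^3 + (5)*x^2 + (5)*x + (-9): Δ = -1612. Since Δ is not a rational square, the Galois group is not contained in A_3; it must be the full S_3 (irreducibility of the cubic rules out anything smaller).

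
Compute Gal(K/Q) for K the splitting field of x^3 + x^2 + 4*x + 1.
Gal(K/Q) = S_3 (symmetric group of order 6)

Compute the discriminant of x^3 + (1)*x^2 + (4)*x + (1): Δ = -199. Since Δ is not a rational square, the Galois group is not contained in A_3; it must be the full S_3 (irreducibility of the cubic rules out anything smaller).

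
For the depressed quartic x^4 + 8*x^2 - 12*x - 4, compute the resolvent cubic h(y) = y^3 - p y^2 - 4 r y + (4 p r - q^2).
h(y) = y^3 - 8*y^2 + 16*y - 272

Identify coefficients: p = 8, q = -12, r = -4.
Plug into h(y) = y^3 - p y^2 - 4 r y + (4 p r - q^2):
  h(y) = y^3 - (8) y^2 - 4*(-4) y + (4*(8)*(-4) - (-12)^2)
       = y^3 + (-8) y^2 + (16) y + (-272).
Simplifying: h(y) = y^3 - 8*y^2 + 16*y - 272.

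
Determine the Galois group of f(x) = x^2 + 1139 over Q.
Gal(K/Q) = Z/2Z (cyclic of order 2)

x^2 + 1139 is irreducible over Q since -1139 is not a rational square. The splitting field Q(sqrt(-1139)) has degree 2 over Q, and its unique nontrivial automorphism is sqrt(-1139) ↦ -sqrt(-1139). Hence Gal(Q(sqrt(-1139))/Q) = Z/2Z.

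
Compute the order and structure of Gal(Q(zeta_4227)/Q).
|Gal(Q(zeta_4227)/Q)| = phi(4227) = 2816; group ≅ (Z/4227Z)^* ≅ Z/2Z × Z/1408Z

The n-th cyclotomic polynomial Φ_4227(x) is the minimal polynomial of zeta_4227 over Q and has degree phi(4227) = 2816. So Q(zeta_4227) is a degree-2816 Galois extension with Galois group (Z/4227Z)^*. By CRT, (Z/4227Z)^* ≅ (Z/3Z)^* × (Z/1409Z)^*. Each prime-power unit group is (Z/3Z)^* ≅ Z/2Z; (Z/1409Z)^* ≅ Z/1408Z. Hence Gal(Q(zeta_4227)/Q) ≅ Z/2Z × Z/1408Z.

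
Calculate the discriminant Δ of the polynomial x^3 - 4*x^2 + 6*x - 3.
Δ = -3

For x^3 + a x^2 + b x + c the discriminant is Δ = 18 a b c - 4 a^3 c + a^2 b^2 - 4 b^3 - 27 c^2.
Plug a = -4, b = 6, c = -3:
  18*(-4)*(6)*(-3) - 4*(-4)^3*(-3) + (-4)^2*(6)^2 - 4*(6)^3 - 27*(-3)^2
  = 1296 + (-768) + 576 + (-864) + (-243)
  = -3.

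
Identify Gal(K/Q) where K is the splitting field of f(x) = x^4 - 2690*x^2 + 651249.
Gal(K/Q) = Z/2Z (cyclic of order 2)

f factors as (x^2 - 2421)(x^2 - 269), so the splitting field is K = Q(sqrt(2421), sqrt(269)). The squarefree part of 2421 is 269 and the squarefree part of 269 is also 269, so sqrt(2421) and sqrt(269) are both rational multiples of sqrt(269). Hence Q(sqrt(2421)) = Q(sqrt(269)) = Q(sqrt(269)), and the splitting field collapses to a single degree-2 extension with Galois group Z/2Z.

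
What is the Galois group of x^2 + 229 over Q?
Gal(K/Q) = Z/2Z (cyclic of order 2)

x^2 + 229 is irreducible over Q since -229 is not a rational square. The splitting field Q(sqrt(-229)) has degree 2 over Q, and its unique nontrivial automorphism is sqrt(-229) ↦ -sqrt(-229). Hence Gal(Q(sqrt(-229))/Q) = Z/2Z.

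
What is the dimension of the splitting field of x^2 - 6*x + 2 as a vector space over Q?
[K:Q] = 2

The discriminant of x^2 + (-6)*x + (2) is b^2 - 4c = 36 - (8) = 28. Since 28 is not a perfect square in Q, the polynomial is irreducible over Q. Its two roots generate a degree-2 extension, so [K:Q] = 2.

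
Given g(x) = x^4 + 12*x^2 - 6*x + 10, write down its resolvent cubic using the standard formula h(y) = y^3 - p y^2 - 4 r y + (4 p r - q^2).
h(y) = y^3 - 12*y^2 - 40*y + 444

Identify coefficients: p = 12, q = -6, r = 10.
Plug into h(y) = y^3 - p y^2 - 4 r y + (4 p r - q^2):
  h(y) = y^3 - (12) y^2 - 4*(10) y + (4*(12)*(10) - (-6)^2)
       = y^3 + (-12) y^2 + (-40) y + (444).
Simplifying: h(y) = y^3 - 12*y^2 - 40*y + 444.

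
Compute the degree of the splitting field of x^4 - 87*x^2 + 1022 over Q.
[K:Q] = 4

f factors as (x^2 - 73)(x^2 - 14); the splitting field is K = Q(sqrt(73), sqrt(14)). Since 73, 14, and 1022 are all non-squares in Q, the three subfields Q(sqrt(73)), Q(sqrt(14)), Q(sqrt(1022)) are distinct degree-2 extensions, so [K:Q] = 4 (Klein four Galois group).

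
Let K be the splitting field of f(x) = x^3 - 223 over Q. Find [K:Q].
[K:Q] = 6

x^3 - 223 has one real root r = 223^(1/3) and two complex roots r*zeta_3, r*zeta_3^2 where zeta_3 = e^(2*pi*i/3). The splitting field is Q(r, zeta_3). [Q(r):Q] = 3 and [Q(zeta_3):Q] = 2 with gcd = 1, so [Q(r, zeta_3):Q] = 3 * 2 = 6.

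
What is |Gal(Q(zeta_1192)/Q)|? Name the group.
|Gal(Q(zeta_1192)/Q)| = phi(1192) = 592; group ≅ (Z/1192Z)^* ≅ Z/2Z × Z/2Z × Z/148Z

The n-th cyclotomic polynomial Φ_1192(x) is the minimal polynomial of zeta_1192 over Q and has degree phi(1192) = 592. So Q(zeta_1192) is a degree-592 Galois extension with Galois group (Z/1192Z)^*. By CRT, (Z/1192Z)^* ≅ (Z/8Z)^* × (Z/149Z)^*. Each prime-power unit group is (Z/8Z)^* ≅ Z/2Z × Z/2Z; (Z/149Z)^* ≅ Z/148Z. Hence Gal(Q(zeta_1192)/Q) ≅ Z/2Z × Z/2Z × Z/148Z.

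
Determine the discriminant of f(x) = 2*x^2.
Δ = 0

For a quadratic a x^2 + b x + c the discriminant is Δ = b^2 - 4ac = (0)^2 - 4*(2)*(0) = 0 - (0) = 0.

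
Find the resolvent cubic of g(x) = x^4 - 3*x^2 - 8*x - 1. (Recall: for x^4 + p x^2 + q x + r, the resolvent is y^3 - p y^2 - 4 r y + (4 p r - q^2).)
h(y) = y^3 + 3*y^2 + 4*y - 52

Identify coefficients: p = -3, q = -8, r = -1.
Plug into h(y) = y^3 - p y^2 - 4 r y + (4 p r - q^2):
  h(y) = y^3 - (-3) y^2 - 4*(-1) y + (4*(-3)*(-1) - (-8)^2)
       = y^3 + (3) y^2 + (4) y + (-52).
Simplifying: h(y) = y^3 + 3*y^2 + 4*y - 52.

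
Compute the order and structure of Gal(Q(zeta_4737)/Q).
|Gal(Q(zeta_4737)/Q)| = phi(4737) = 3156; group ≅ (Z/4737Z)^* ≅ Z/2Z × Z/1578Z

The n-th cyclotomic polynomial Φ_4737(x) is the minimal polynomial of zeta_4737 over Q and has degree phi(4737) = 3156. So Q(zeta_4737) is a degree-3156 Galois extension with Galois group (Z/4737Z)^*. By CRT, (Z/4737Z)^* ≅ (Z/3Z)^* × (Z/1579Z)^*. Each prime-power unit group is (Z/3Z)^* ≅ Z/2Z; (Z/1579Z)^* ≅ Z/1578Z. Hence Gal(Q(zeta_4737)/Q) ≅ Z/2Z × Z/1578Z.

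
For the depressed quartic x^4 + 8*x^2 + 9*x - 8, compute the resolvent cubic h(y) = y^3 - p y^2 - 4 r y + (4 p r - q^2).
h(y) = y^3 - 8*y^2 + 32*y - 337

Identify coefficients: p = 8, q = 9, r = -8.
Plug into h(y) = y^3 - p y^2 - 4 r y + (4 p r - q^2):
  h(y) = y^3 - (8) y^2 - 4*(-8) y + (4*(8)*(-8) - (9)^2)
       = y^3 + (-8) y^2 + (32) y + (-337).
Simplifying: h(y) = y^3 - 8*y^2 + 32*y - 337.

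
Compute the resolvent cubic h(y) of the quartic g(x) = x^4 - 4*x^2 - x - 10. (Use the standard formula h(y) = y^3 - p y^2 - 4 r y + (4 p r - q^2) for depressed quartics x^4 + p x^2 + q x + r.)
h(y) = y^3 + 4*y^2 + 40*y + 159

Identify coefficients: p = -4, q = -1, r = -10.
Plug into h(y) = y^3 - p y^2 - 4 r y + (4 p r - q^2):
  h(y) = y^3 - (-4) y^2 - 4*(-10) y + (4*(-4)*(-10) - (-1)^2)
       = y^3 + (4) y^2 + (40) y + (159).
Simplifying: h(y) = y^3 + 4*y^2 + 40*y + 159.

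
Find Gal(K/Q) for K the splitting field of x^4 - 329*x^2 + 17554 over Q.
Gal(K/Q) = V_4 (Klein four-group, Z/2Z × Z/2Z)

f factors as (x^2 - 262)(x^2 - 67), so the splitting field is K = Q(sqrt(262), sqrt(67)). The elements 262, 67, 17554 are all non-squares in Q, so sqrt(262) and sqrt(67) generate independent quadratic extensions. Thus [K:Q] = 4 and Gal(K/Q) is generated by the two order-2 automorphisms sqrt(262) ↦ -sqrt(262) and sqrt(67) ↦ -sqrt(67), giving V_4.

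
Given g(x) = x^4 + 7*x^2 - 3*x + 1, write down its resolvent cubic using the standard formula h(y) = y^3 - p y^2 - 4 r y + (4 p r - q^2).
h(y) = y^3 - 7*y^2 - 4*y + 19

Identify coefficients: p = 7, q = -3, r = 1.
Plug into h(y) = y^3 - p y^2 - 4 r y + (4 p r - q^2):
  h(y) = y^3 - (7) y^2 - 4*(1) y + (4*(7)*(1) - (-3)^2)
       = y^3 + (-7) y^2 + (-4) y + (19).
Simplifying: h(y) = y^3 - 7*y^2 - 4*y + 19.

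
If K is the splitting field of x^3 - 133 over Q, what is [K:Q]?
[K:Q] = 6

x^3 - 133 has one real root r = 133^(1/3) and two complex roots r*zeta_3, r*zeta_3^2 where zeta_3 = e^(2*pi*i/3). The splitting field is Q(r, zeta_3). [Q(r):Q] = 3 and [Q(zeta_3):Q] = 2 with gcd = 1, so [Q(r, zeta_3):Q] = 3 * 2 = 6.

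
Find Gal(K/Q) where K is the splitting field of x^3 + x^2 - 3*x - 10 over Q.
Gal(K/Q) = S_3 (symmetric group of order 6)

Compute the discriminant of x^3 + (1)*x^2 + (-3)*x + (-10): Δ = -2003. Since Δ is not a rational square, the Galois group is not contained in A_3; it must be the full S_3 (irreducibility of the cubic rules out anything smaller).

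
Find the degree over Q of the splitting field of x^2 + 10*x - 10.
[K:Q] = 2

The discriminant of x^2 + (10)*x + (-10) is b^2 - 4c = 100 - (-40) = 140. Since 140 is not a perfect square in Q, the polynomial is irreducible over Q. Its two roots generate a degree-2 extension, so [K:Q] = 2.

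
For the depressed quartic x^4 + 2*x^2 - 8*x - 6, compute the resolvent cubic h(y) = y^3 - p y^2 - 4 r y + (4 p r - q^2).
h(y) = y^3 - 2*y^2 + 24*y - 112

Identify coefficients: p = 2, q = -8, r = -6.
Plug into h(y) = y^3 - p y^2 - 4 r y + (4 p r - q^2):
  h(y) = y^3 - (2) y^2 - 4*(-6) y + (4*(2)*(-6) - (-8)^2)
       = y^3 + (-2) y^2 + (24) y + (-112).
Simplifying: h(y) = y^3 - 2*y^2 + 24*y - 112.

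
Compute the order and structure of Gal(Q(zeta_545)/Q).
|Gal(Q(zeta_545)/Q)| = phi(545) = 432; group ≅ (Z/545Z)^* ≅ Z/4Z × Z/108Z

The n-th cyclotomic polynomial Φ_545(x) is the minimal polynomial of zeta_545 over Q and has degree phi(545) = 432. So Q(zeta_545) is a degree-432 Galois extension with Galois group (Z/545Z)^*. By CRT, (Z/545Z)^* ≅ (Z/5Z)^* × (Z/109Z)^*. Each prime-power unit group is (Z/5Z)^* ≅ Z/4Z; (Z/109Z)^* ≅ Z/108Z. Hence Gal(Q(zeta_545)/Q) ≅ Z/4Z × Z/108Z.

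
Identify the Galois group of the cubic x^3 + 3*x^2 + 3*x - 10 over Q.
Gal(K/Q) = S_3 (symmetric group of order 6)

Compute the discriminant of x^3 + (3)*x^2 + (3)*x + (-10): Δ = -3267. Since Δ is not a rational square, the Galois group is not contained in A_3; it must be the full S_3 (irreducibility of the cubic rules out anything smaller).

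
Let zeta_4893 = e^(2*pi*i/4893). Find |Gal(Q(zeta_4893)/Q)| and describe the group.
|Gal(Q(zeta_4893)/Q)| = phi(4893) = 2784; group ≅ (Z/4893Z)^* ≅ Z/2Z × Z/6Z × Z/232Z

The n-th cyclotomic polynomial Φ_4893(x) is the minimal polynomial of zeta_4893 over Q and has degree phi(4893) = 2784. So Q(zeta_4893) is a degree-2784 Galois extension with Galois group (Z/4893Z)^*. By CRT, (Z/4893Z)^* ≅ (Z/3Z)^* × (Z/7Z)^* × (Z/233Z)^*. Each prime-power unit group is (Z/3Z)^* ≅ Z/2Z; (Z/7Z)^* ≅ Z/6Z; (Z/233Z)^* ≅ Z/232Z. Hence Gal(Q(zeta_4893)/Q) ≅ Z/2Z × Z/6Z × Z/232Z.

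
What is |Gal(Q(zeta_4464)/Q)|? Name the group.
|Gal(Q(zeta_4464)/Q)| = phi(4464) = 1440; group ≅ (Z/4464Z)^* ≅ Z/2Z × Z/4Z × Z/6Z × Z/30Z

The n-th cyclotomic polynomial Φ_4464(x) is the minimal polynomial of zeta_4464 over Q and has degree phi(4464) = 1440. So Q(zeta_4464) is a degree-1440 Galois extension with Galois group (Z/4464Z)^*. By CRT, (Z/4464Z)^* ≅ (Z/16Z)^* × (Z/9Z)^* × (Z/31Z)^*. Each prime-power unit group is (Z/16Z)^* ≅ Z/2Z × Z/4Z; (Z/9Z)^* ≅ Z/6Z; (Z/31Z)^* ≅ Z/30Z. Hence Gal(Q(zeta_4464)/Q) ≅ Z/2Z × Z/4Z × Z/6Z × Z/30Z.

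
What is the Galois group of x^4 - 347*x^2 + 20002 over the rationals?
Gal(K/Q) = V_4 (Klein four-group, Z/2Z × Z/2Z)

f factors as (x^2 - 73)(x^2 - 274), so the splitting field is K = Q(sqrt(73), sqrt(274)). The elements 73, 274, 20002 are all non-squares in Q, so sqrt(73) and sqrt(274) generate independent quadratic extensions. Thus [K:Q] = 4 and Gal(K/Q) is generated by the two order-2 automorphisms sqrt(73) ↦ -sqrt(73) and sqrt(274) ↦ -sqrt(274), giving V_4.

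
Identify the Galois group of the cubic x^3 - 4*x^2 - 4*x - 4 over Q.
Gal(K/Q) = S_3 (symmetric group of order 6)

Compute the discriminant of x^3 + (-4)*x^2 + (-4)*x + (-4): Δ = -2096. Since Δ is not a rational square, the Galois group is not contained in A_3; it must be the full S_3 (irreducibility of the cubic rules out anything smaller).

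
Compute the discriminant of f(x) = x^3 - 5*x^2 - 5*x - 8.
Δ = -8203

For x^3 + a x^2 + b x + c the discriminant is Δ = 18 a b c - 4 a^3 c + a^2 b^2 - 4 b^3 - 27 c^2.
Plug a = -5, b = -5, c = -8:
  18*(-5)*(-5)*(-8) - 4*(-5)^3*(-8) + (-5)^2*(-5)^2 - 4*(-5)^3 - 27*(-8)^2
  = -3600 + (-4000) + 625 + (500) + (-1728)
  = -8203.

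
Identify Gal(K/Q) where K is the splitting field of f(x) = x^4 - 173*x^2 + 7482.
Gal(K/Q) = V_4 (Klein four-group, Z/2Z × Z/2Z)

f factors as (x^2 - 87)(x^2 - 86), so the splitting field is K = Q(sqrt(87), sqrt(86)). The elements 87, 86, 7482 are all non-squares in Q, so sqrt(87) and sqrt(86) generate independent quadratic extensions. Thus [K:Q] = 4 and Gal(K/Q) is generated by the two order-2 automorphisms sqrt(87) ↦ -sqrt(87) and sqrt(86) ↦ -sqrt(86), giving V_4.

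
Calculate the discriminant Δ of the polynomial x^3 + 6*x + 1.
Δ = -891

For a depressed cubic x^3 + p x + q the discriminant is Δ = -4 p^3 - 27 q^2 = -4*(6)^3 - 27*(1)^2 = -864 - 27 = -891.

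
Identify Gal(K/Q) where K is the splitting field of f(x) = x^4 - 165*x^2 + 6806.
Gal(K/Q) = V_4 (Klein four-group, Z/2Z × Z/2Z)

f factors as (x^2 - 82)(x^2 - 83), so the splitting field is K = Q(sqrt(82), sqrt(83)). The elements 82, 83, 6806 are all non-squares in Q, so sqrt(82) and sqrt(83) generate independent quadratic extensions. Thus [K:Q] = 4 and Gal(K/Q) is generated by the two order-2 automorphisms sqrt(82) ↦ -sqrt(82) and sqrt(83) ↦ -sqrt(83), giving V_4.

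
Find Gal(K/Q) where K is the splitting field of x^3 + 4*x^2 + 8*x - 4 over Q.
Gal(K/Q) = S_3 (symmetric group of order 6)

Compute the discriminant of x^3 + (4)*x^2 + (8)*x + (-4): Δ = -2736. Since Δ is not a rational square, the Galois group is not contained in A_3; it must be the full S_3 (irreducibility of the cubic rules out anything smaller).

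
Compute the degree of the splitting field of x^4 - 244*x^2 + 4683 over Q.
[K:Q] = 4

f factors as (x^2 - 223)(x^2 - 21); the splitting field is K = Q(sqrt(223), sqrt(21)). Since 223, 21, and 4683 are all non-squares in Q, the three subfields Q(sqrt(223)), Q(sqrt(21)), Q(sqrt(4683)) are distinct degree-2 extensions, so [K:Q] = 4 (Klein four Galois group).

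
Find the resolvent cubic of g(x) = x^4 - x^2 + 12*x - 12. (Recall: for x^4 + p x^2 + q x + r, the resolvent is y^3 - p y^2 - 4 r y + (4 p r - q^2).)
h(y) = y^3 + y^2 + 48*y - 96

Identify coefficients: p = -1, q = 12, r = -12.
Plug into h(y) = y^3 - p y^2 - 4 r y + (4 p r - q^2):
  h(y) = y^3 - (-1) y^2 - 4*(-12) y + (4*(-1)*(-12) - (12)^2)
       = y^3 + (1) y^2 + (48) y + (-96).
Simplifying: h(y) = y^3 + y^2 + 48*y - 96.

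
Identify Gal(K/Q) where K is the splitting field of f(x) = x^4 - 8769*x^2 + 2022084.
Gal(K/Q) = Z/2Z (cyclic of order 2)

f factors as (x^2 - 8532)(x^2 - 237), so the splitting field is K = Q(sqrt(8532), sqrt(237)). The squarefree part of 8532 is 237 and the squarefree part of 237 is also 237, so sqrt(8532) and sqrt(237) are both rational multiples of sqrt(237). Hence Q(sqrt(8532)) = Q(sqrt(237)) = Q(sqrt(237)), and the splitting field collapses to a single degree-2 extension with Galois group Z/2Z.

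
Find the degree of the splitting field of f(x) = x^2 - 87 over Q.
[K:Q] = 2

The polynomial x^2 - 87 is irreducible over Q since 87 is not a perfect square. Its splitting field is Q(sqrt(87)), which has degree 2 over Q.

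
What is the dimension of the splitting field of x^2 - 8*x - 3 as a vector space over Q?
[K:Q] = 2

The discriminant of x^2 + (-8)*x + (-3) is b^2 - 4c = 64 - (-12) = 76. Since 76 is not a perfect square in Q, the polynomial is irreducible over Q. Its two roots generate a degree-2 extension, so [K:Q] = 2.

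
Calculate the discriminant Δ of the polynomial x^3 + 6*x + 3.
Δ = -1107

For a depressed cubic x^3 + p x + q the discriminant is Δ = -4 p^3 - 27 q^2 = -4*(6)^3 - 27*(3)^2 = -864 - 243 = -1107.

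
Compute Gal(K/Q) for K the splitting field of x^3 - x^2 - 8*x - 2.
Gal(K/Q) = S_3 (symmetric group of order 6)

Compute the discriminant of x^3 + (-1)*x^2 + (-8)*x + (-2): Δ = 1708. Since Δ is not a rational square, the Galois group is not contained in A_3; it must be the full S_3 (irreducibility of the cubic rules out anything smaller).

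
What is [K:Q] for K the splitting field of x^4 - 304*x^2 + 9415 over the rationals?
[K:Q] = 4

f factors as (x^2 - 269)(x^2 - 35); the splitting field is K = Q(sqrt(269), sqrt(35)). Since 269, 35, and 9415 are all non-squares in Q, the three subfields Q(sqrt(269)), Q(sqrt(35)), Q(sqrt(9415)) are distinct degree-2 extensions, so [K:Q] = 4 (Klein four Galois group).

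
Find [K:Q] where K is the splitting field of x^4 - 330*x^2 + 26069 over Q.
[K:Q] = 4

f factors as (x^2 - 131)(x^2 - 199); the splitting field is K = Q(sqrt(131), sqrt(199)). Since 131, 199, and 26069 are all non-squares in Q, the three subfields Q(sqrt(131)), Q(sqrt(199)), Q(sqrt(26069)) are distinct degree-2 extensions, so [K:Q] = 4 (Klein four Galois group).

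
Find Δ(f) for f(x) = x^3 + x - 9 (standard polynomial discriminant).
Δ = -2191

For a depressed cubic x^3 + p x + q the discriminant is Δ = -4 p^3 - 27 q^2 = -4*(1)^3 - 27*(-9)^2 = -4 - 2187 = -2191.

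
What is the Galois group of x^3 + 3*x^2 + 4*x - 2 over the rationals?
Gal(K/Q) = S_3 (symmetric group of order 6)

Compute the discriminant of x^3 + (3)*x^2 + (4)*x + (-2): Δ = -436. Since Δ is not a rational square, the Galois group is not contained in A_3; it must be the full S_3 (irreducibility of the cubic rules out anything smaller).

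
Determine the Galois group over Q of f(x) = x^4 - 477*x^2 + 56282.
Gal(K/Q) = V_4 (Klein four-group, Z/2Z × Z/2Z)

f factors as (x^2 - 263)(x^2 - 214), so the splitting field is K = Q(sqrt(263), sqrt(214)). The elements 263, 214, 56282 are all non-squares in Q, so sqrt(263) and sqrt(214) generate independent quadratic extensions. Thus [K:Q] = 4 and Gal(K/Q) is generated by the two order-2 automorphisms sqrt(263) ↦ -sqrt(263) and sqrt(214) ↦ -sqrt(214), giving V_4.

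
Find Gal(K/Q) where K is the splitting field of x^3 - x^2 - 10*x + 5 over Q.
Gal(K/Q) = S_3 (symmetric group of order 6)

Compute the discriminant of x^3 + (-1)*x^2 + (-10)*x + (5): Δ = 4345. Since Δ is not a rational square, the Galois group is not contained in A_3; it must be the full S_3 (irreducibility of the cubic rules out anything smaller).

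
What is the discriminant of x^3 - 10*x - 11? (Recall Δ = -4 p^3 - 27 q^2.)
Δ = 733

For a depressed cubic x^3 + p x + q the discriminant is Δ = -4 p^3 - 27 q^2 = -4*(-10)^3 - 27*(-11)^2 = 4000 - 3267 = 733.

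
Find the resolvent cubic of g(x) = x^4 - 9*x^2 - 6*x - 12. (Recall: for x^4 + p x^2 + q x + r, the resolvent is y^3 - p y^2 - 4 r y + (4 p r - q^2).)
h(y) = y^3 + 9*y^2 + 48*y + 396

Identify coefficients: p = -9, q = -6, r = -12.
Plug into h(y) = y^3 - p y^2 - 4 r y + (4 p r - q^2):
  h(y) = y^3 - (-9) y^2 - 4*(-12) y + (4*(-9)*(-12) - (-6)^2)
       = y^3 + (9) y^2 + (48) y + (396).
Simplifying: h(y) = y^3 + 9*y^2 + 48*y + 396.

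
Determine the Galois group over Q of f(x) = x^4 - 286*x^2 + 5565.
Gal(K/Q) = V_4 (Klein four-group, Z/2Z × Z/2Z)

f factors as (x^2 - 265)(x^2 - 21), so the splitting field is K = Q(sqrt(265), sqrt(21)). The elements 265, 21, 5565 are all non-squares in Q, so sqrt(265) and sqrt(21) generate independent quadratic extensions. Thus [K:Q] = 4 and Gal(K/Q) is generated by the two order-2 automorphisms sqrt(265) ↦ -sqrt(265) and sqrt(21) ↦ -sqrt(21), giving V_4.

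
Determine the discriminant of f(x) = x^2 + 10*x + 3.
Δ = 88

For a quadratic a x^2 + b x + c the discriminant is Δ = b^2 - 4ac = (10)^2 - 4*(1)*(3) = 100 - (12) = 88.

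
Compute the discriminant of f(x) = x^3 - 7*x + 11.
Δ = -1895

For a depressed cubic x^3 + p x + q the discriminant is Δ = -4 p^3 - 27 q^2 = -4*(-7)^3 - 27*(11)^2 = 1372 - 3267 = -1895.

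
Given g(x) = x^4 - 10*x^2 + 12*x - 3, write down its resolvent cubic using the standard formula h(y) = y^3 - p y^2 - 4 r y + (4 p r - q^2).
h(y) = y^3 + 10*y^2 + 12*y - 24

Identify coefficients: p = -10, q = 12, r = -3.
Plug into h(y) = y^3 - p y^2 - 4 r y + (4 p r - q^2):
  h(y) = y^3 - (-10) y^2 - 4*(-3) y + (4*(-10)*(-3) - (12)^2)
       = y^3 + (10) y^2 + (12) y + (-24).
Simplifying: h(y) = y^3 + 10*y^2 + 12*y - 24.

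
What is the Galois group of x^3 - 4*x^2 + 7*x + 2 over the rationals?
Gal(K/Q) = S_3 (symmetric group of order 6)

Compute the discriminant of x^3 + (-4)*x^2 + (7)*x + (2): Δ = -1192. Since Δ is not a rational square, the Galois group is not contained in A_3; it must be the full S_3 (irreducibility of the cubic rules out anything smaller).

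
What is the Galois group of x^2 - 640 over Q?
Gal(K/Q) = Z/2Z (cyclic of order 2)

x^2 - 640 is irreducible over Q since 640 is not a rational square. The splitting field Q(sqrt(640)) has degree 2 over Q, and its unique nontrivial automorphism is sqrt(640) ↦ -sqrt(640). Hence Gal(Q(sqrt(640))/Q) = Z/2Z.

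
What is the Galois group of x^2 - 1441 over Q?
Gal(K/Q) = Z/2Z (cyclic of order 2)

x^2 - 1441 is irreducible over Q since 1441 is not a rational square. The splitting field Q(sqrt(1441)) has degree 2 over Q, and its unique nontrivial automorphism is sqrt(1441) ↦ -sqrt(1441). Hence Gal(Q(sqrt(1441))/Q) = Z/2Z.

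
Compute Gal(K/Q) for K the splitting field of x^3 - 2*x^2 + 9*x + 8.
Gal(K/Q) = S_3 (symmetric group of order 6)

Compute the discriminant of x^3 + (-2)*x^2 + (9)*x + (8): Δ = -6656. Since Δ is not a rational square, the Galois group is not contained in A_3; it must be the full S_3 (irreducibility of the cubic rules out anything smaller).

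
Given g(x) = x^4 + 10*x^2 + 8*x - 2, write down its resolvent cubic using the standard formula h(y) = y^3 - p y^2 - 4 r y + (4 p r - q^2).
h(y) = y^3 - 10*y^2 + 8*y - 144

Identify coefficients: p = 10, q = 8, r = -2.
Plug into h(y) = y^3 - p y^2 - 4 r y + (4 p r - q^2):
  h(y) = y^3 - (10) y^2 - 4*(-2) y + (4*(10)*(-2) - (8)^2)
       = y^3 + (-10) y^2 + (8) y + (-144).
Simplifying: h(y) = y^3 - 10*y^2 + 8*y - 144.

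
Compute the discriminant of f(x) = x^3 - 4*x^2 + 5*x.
Δ = -100

For x^3 + a x^2 + b x + c the discriminant is Δ = 18 a b c - 4 a^3 c + a^2 b^2 - 4 b^3 - 27 c^2.
Plug a = -4, b = 5, c = 0:
  18*(-4)*(5)*(0) - 4*(-4)^3*(0) + (-4)^2*(5)^2 - 4*(5)^3 - 27*(0)^2
  = 0 + (0) + 400 + (-500) + (0)
  = -100.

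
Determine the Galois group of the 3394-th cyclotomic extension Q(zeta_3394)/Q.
|Gal(Q(zeta_3394)/Q)| = phi(3394) = 1696; group ≅ (Z/3394Z)^* ≅ Z/1696Z

The n-th cyclotomic polynomial Φ_3394(x) is the minimal polynomial of zeta_3394 over Q and has degree phi(3394) = 1696. So Q(zeta_3394) is a degree-1696 Galois extension with Galois group (Z/3394Z)^*. By CRT, (Z/3394Z)^* ≅ (Z/2Z)^* × (Z/1697Z)^*. Each prime-power unit group is (Z/2Z)^* ≅ trivial group (order 1); (Z/1697Z)^* ≅ Z/1696Z. Hence Gal(Q(zeta_3394)/Q) ≅ Z/1696Z.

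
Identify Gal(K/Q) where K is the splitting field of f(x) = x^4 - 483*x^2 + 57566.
Gal(K/Q) = V_4 (Klein four-group, Z/2Z × Z/2Z)

f factors as (x^2 - 214)(x^2 - 269), so the splitting field is K = Q(sqrt(214), sqrt(269)). The elements 214, 269, 57566 are all non-squares in Q, so sqrt(214) and sqrt(269) generate independent quadratic extensions. Thus [K:Q] = 4 and Gal(K/Q) is generated by the two order-2 automorphisms sqrt(214) ↦ -sqrt(214) and sqrt(269) ↦ -sqrt(269), giving V_4.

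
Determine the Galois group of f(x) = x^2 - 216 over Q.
Gal(K/Q) = Z/2Z (cyclic of order 2)

x^2 - 216 is irreducible over Q since 216 is not a rational square. The splitting field Q(sqrt(216)) has degree 2 over Q, and its unique nontrivial automorphism is sqrt(216) ↦ -sqrt(216). Hence Gal(Q(sqrt(216))/Q) = Z/2Z.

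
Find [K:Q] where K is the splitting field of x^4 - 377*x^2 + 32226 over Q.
[K:Q] = 4

f factors as (x^2 - 131)(x^2 - 246); the splitting field is K = Q(sqrt(131), sqrt(246)). Since 131, 246, and 32226 are all non-squares in Q, the three subfields Q(sqrt(131)), Q(sqrt(246)), Q(sqrt(32226)) are distinct degree-2 extensions, so [K:Q] = 4 (Klein four Galois group).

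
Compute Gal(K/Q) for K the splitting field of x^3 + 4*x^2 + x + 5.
Gal(K/Q) = S_3 (symmetric group of order 6)

Compute the discriminant of x^3 + (4)*x^2 + (1)*x + (5): Δ = -1583. Since Δ is not a rational square, the Galois group is not contained in A_3; it must be the full S_3 (irreducibility of the cubic rules out anything smaller).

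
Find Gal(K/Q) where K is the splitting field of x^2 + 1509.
Gal(K/Q) = Z/2Z (cyclic of order 2)

x^2 + 1509 is irreducible over Q since -1509 is not a rational square. The splitting field Q(sqrt(-1509)) has degree 2 over Q, and its unique nontrivial automorphism is sqrt(-1509) ↦ -sqrt(-1509). Hence Gal(Q(sqrt(-1509))/Q) = Z/2Z.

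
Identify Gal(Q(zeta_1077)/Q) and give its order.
|Gal(Q(zeta_1077)/Q)| = phi(1077) = 716; group ≅ (Z/1077Z)^* ≅ Z/2Z × Z/358Z

The n-th cyclotomic polynomial Φ_1077(x) is the minimal polynomial of zeta_1077 over Q and has degree phi(1077) = 716. So Q(zeta_1077) is a degree-716 Galois extension with Galois group (Z/1077Z)^*. By CRT, (Z/1077Z)^* ≅ (Z/3Z)^* × (Z/359Z)^*. Each prime-power unit group is (Z/3Z)^* ≅ Z/2Z; (Z/359Z)^* ≅ Z/358Z. Hence Gal(Q(zeta_1077)/Q) ≅ Z/2Z × Z/358Z.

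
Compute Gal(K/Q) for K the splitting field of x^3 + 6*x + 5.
Gal(K/Q) = S_3 (symmetric group of order 6)

Compute the discriminant of x^3 + (0)*x^2 + (6)*x + (5): Δ = -1539. Since Δ is not a rational square, the Galois group is not contained in A_3; it must be the full S_3 (irreducibility of the cubic rules out anything smaller).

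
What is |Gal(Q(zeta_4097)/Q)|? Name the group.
|Gal(Q(zeta_4097)/Q)| = phi(4097) = 3840; group ≅ (Z/4097Z)^* ≅ Z/16Z × Z/240Z

The n-th cyclotomic polynomial Φ_4097(x) is the minimal polynomial of zeta_4097 over Q and has degree phi(4097) = 3840. So Q(zeta_4097) is a degree-3840 Galois extension with Galois group (Z/4097Z)^*. By CRT, (Z/4097Z)^* ≅ (Z/17Z)^* × (Z/241Z)^*. Each prime-power unit group is (Z/17Z)^* ≅ Z/16Z; (Z/241Z)^* ≅ Z/240Z. Hence Gal(Q(zeta_4097)/Q) ≅ Z/16Z × Z/240Z.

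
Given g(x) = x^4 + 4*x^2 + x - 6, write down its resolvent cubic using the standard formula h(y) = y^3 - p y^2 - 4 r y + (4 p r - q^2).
h(y) = y^3 - 4*y^2 + 24*y - 97

Identify coefficients: p = 4, q = 1, r = -6.
Plug into h(y) = y^3 - p y^2 - 4 r y + (4 p r - q^2):
  h(y) = y^3 - (4) y^2 - 4*(-6) y + (4*(4)*(-6) - (1)^2)
       = y^3 + (-4) y^2 + (24) y + (-97).
Simplifying: h(y) = y^3 - 4*y^2 + 24*y - 97.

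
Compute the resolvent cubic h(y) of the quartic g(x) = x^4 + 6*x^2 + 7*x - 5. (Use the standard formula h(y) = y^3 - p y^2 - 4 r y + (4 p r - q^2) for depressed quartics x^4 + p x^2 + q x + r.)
h(y) = y^3 - 6*y^2 + 20*y - 169

Identify coefficients: p = 6, q = 7, r = -5.
Plug into h(y) = y^3 - p y^2 - 4 r y + (4 p r - q^2):
  h(y) = y^3 - (6) y^2 - 4*(-5) y + (4*(6)*(-5) - (7)^2)
       = y^3 + (-6) y^2 + (20) y + (-169).
Simplifying: h(y) = y^3 - 6*y^2 + 20*y - 169.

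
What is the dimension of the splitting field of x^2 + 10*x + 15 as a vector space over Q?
[K:Q] = 2

The discriminant of x^2 + (10)*x + (15) is b^2 - 4c = 100 - (60) = 40. Since 40 is not a perfect square in Q, the polynomial is irreducible over Q. Its two roots generate a degree-2 extension, so [K:Q] = 2.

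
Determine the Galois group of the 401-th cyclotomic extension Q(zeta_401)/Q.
|Gal(Q(zeta_401)/Q)| = phi(401) = 400; group ≅ (Z/401Z)^* ≅ Z/400Z

The n-th cyclotomic polynomial Φ_401(x) is the minimal polynomial of zeta_401 over Q and has degree phi(401) = 400. So Q(zeta_401) is a degree-400 Galois extension with Galois group (Z/401Z)^*. (Z/401Z)^* is cyclic since 401 is an odd prime power (or 4). Hence Gal(Q(zeta_401)/Q) ≅ Z/400Z.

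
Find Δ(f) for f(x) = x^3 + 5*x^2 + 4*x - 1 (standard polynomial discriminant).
Δ = 257

For x^3 + a x^2 + b x + c the discriminant is Δ = 18 a b c - 4 a^3 c + a^2 b^2 - 4 b^3 - 27 c^2.
Plug a = 5, b = 4, c = -1:
  18*(5)*(4)*(-1) - 4*(5)^3*(-1) + (5)^2*(4)^2 - 4*(4)^3 - 27*(-1)^2
  = -360 + (500) + 400 + (-256) + (-27)
  = 257.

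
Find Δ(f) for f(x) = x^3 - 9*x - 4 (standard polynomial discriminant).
Δ = 2484

For a depressed cubic x^3 + p x + q the discriminant is Δ = -4 p^3 - 27 q^2 = -4*(-9)^3 - 27*(-4)^2 = 2916 - 432 = 2484.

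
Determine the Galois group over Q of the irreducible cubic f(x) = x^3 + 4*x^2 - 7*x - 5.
Gal(K/Q) = S_3 (symmetric group of order 6)

Compute the discriminant of x^3 + (4)*x^2 + (-7)*x + (-5): Δ = 5281. Since Δ is not a rational square, the Galois group is not contained in A_3; it must be the full S_3 (irreducibility of the cubic rules out anything smaller).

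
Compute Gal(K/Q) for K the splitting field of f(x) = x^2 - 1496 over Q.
Gal(K/Q) = Z/2Z (cyclic of order 2)

x^2 - 1496 is irreducible over Q since 1496 is not a rational square. The splitting field Q(sqrt(1496)) has degree 2 over Q, and its unique nontrivial automorphism is sqrt(1496) ↦ -sqrt(1496). Hence Gal(Q(sqrt(1496))/Q) = Z/2Z.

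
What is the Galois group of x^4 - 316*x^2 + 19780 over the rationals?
Gal(K/Q) = V_4 (Klein four-group, Z/2Z × Z/2Z)

f factors as (x^2 - 86)(x^2 - 230), so the splitting field is K = Q(sqrt(86), sqrt(230)). The elements 86, 230, 19780 are all non-squares in Q, so sqrt(86) and sqrt(230) generate independent quadratic extensions. Thus [K:Q] = 4 and Gal(K/Q) is generated by the two order-2 automorphisms sqrt(86) ↦ -sqrt(86) and sqrt(230) ↦ -sqrt(230), giving V_4.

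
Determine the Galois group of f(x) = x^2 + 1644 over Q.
Gal(K/Q) = Z/2Z (cyclic of order 2)

x^2 + 1644 is irreducible over Q since -1644 is not a rational square. The splitting field Q(sqrt(-1644)) has degree 2 over Q, and its unique nontrivial automorphism is sqrt(-1644) ↦ -sqrt(-1644). Hence Gal(Q(sqrt(-1644))/Q) = Z/2Z.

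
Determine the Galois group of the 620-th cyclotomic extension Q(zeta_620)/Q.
|Gal(Q(zeta_620)/Q)| = phi(620) = 240; group ≅ (Z/620Z)^* ≅ Z/2Z × Z/4Z × Z/30Z

The n-th cyclotomic polynomial Φ_620(x) is the minimal polynomial of zeta_620 over Q and has degree phi(620) = 240. So Q(zeta_620) is a degree-240 Galois extension with Galois group (Z/620Z)^*. By CRT, (Z/620Z)^* ≅ (Z/4Z)^* × (Z/5Z)^* × (Z/31Z)^*. Each prime-power unit group is (Z/4Z)^* ≅ Z/2Z; (Z/5Z)^* ≅ Z/4Z; (Z/31Z)^* ≅ Z/30Z. Hence Gal(Q(zeta_620)/Q) ≅ Z/2Z × Z/4Z × Z/30Z.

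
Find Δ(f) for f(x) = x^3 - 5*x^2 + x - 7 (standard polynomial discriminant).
Δ = -4172

For x^3 + a x^2 + b x + c the discriminant is Δ = 18 a b c - 4 a^3 c + a^2 b^2 - 4 b^3 - 27 c^2.
Plug a = -5, b = 1, c = -7:
  18*(-5)*(1)*(-7) - 4*(-5)^3*(-7) + (-5)^2*(1)^2 - 4*(1)^3 - 27*(-7)^2
  = 630 + (-3500) + 25 + (-4) + (-1323)
  = -4172.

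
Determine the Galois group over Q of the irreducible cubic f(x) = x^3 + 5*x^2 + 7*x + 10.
Gal(K/Q) = S_3 (symmetric group of order 6)

Compute the discriminant of x^3 + (5)*x^2 + (7)*x + (10): Δ = -1547. Since Δ is not a rational square, the Galois group is not contained in A_3; it must be the full S_3 (irreducibility of the cubic rules out anything smaller).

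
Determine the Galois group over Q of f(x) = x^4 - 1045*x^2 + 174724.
Gal(K/Q) = Z/2Z (cyclic of order 2)

f factors as (x^2 - 209)(x^2 - 836), so the splitting field is K = Q(sqrt(209), sqrt(836)). The squarefree part of 209 is 209 and the squarefree part of 836 is also 209, so sqrt(209) and sqrt(836) are both rational multiples of sqrt(209). Hence Q(sqrt(209)) = Q(sqrt(836)) = Q(sqrt(209)), and the splitting field collapses to a single degree-2 extension with Galois group Z/2Z.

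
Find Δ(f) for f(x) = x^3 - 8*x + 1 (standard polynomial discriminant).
Δ = 2021

For a depressed cubic x^3 + p x + q the discriminant is Δ = -4 p^3 - 27 q^2 = -4*(-8)^3 - 27*(1)^2 = 2048 - 27 = 2021.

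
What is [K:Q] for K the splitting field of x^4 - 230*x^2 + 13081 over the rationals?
[K:Q] = 4

f factors as (x^2 - 127)(x^2 - 103); the splitting field is K = Q(sqrt(127), sqrt(103)). Since 127, 103, and 13081 are all non-squares in Q, the three subfields Q(sqrt(127)), Q(sqrt(103)), Q(sqrt(13081)) are distinct degree-2 extensions, so [K:Q] = 4 (Klein four Galois group).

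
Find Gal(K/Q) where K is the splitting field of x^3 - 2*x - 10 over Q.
Gal(K/Q) = S_3 (symmetric group of order 6)

Compute the discriminant of x^3 + (0)*x^2 + (-2)*x + (-10): Δ = -2668. Since Δ is not a rational square, the Galois group is not contained in A_3; it must be the full S_3 (irreducibility of the cubic rules out anything smaller).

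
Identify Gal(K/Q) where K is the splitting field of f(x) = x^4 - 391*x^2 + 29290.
Gal(K/Q) = V_4 (Klein four-group, Z/2Z × Z/2Z)

f factors as (x^2 - 290)(x^2 - 101), so the splitting field is K = Q(sqrt(290), sqrt(101)). The elements 290, 101, 29290 are all non-squares in Q, so sqrt(290) and sqrt(101) generate independent quadratic extensions. Thus [K:Q] = 4 and Gal(K/Q) is generated by the two order-2 automorphisms sqrt(290) ↦ -sqrt(290) and sqrt(101) ↦ -sqrt(101), giving V_4.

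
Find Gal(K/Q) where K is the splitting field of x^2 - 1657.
Gal(K/Q) = Z/2Z (cyclic of order 2)

x^2 - 1657 is irreducible over Q since 1657 is not a rational square. The splitting field Q(sqrt(1657)) has degree 2 over Q, and its unique nontrivial automorphism is sqrt(1657) ↦ -sqrt(1657). Hence Gal(Q(sqrt(1657))/Q) = Z/2Z.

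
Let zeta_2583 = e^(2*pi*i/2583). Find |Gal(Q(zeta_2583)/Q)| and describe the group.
|Gal(Q(zeta_2583)/Q)| = phi(2583) = 1440; group ≅ (Z/2583Z)^* ≅ Z/6Z × Z/6Z × Z/40Z

The n-th cyclotomic polynomial Φ_2583(x) is the minimal polynomial of zeta_2583 over Q and has degree phi(2583) = 1440. So Q(zeta_2583) is a degree-1440 Galois extension with Galois group (Z/2583Z)^*. By CRT, (Z/2583Z)^* ≅ (Z/9Z)^* × (Z/7Z)^* × (Z/41Z)^*. Each prime-power unit group is (Z/9Z)^* ≅ Z/6Z; (Z/7Z)^* ≅ Z/6Z; (Z/41Z)^* ≅ Z/40Z. Hence Gal(Q(zeta_2583)/Q) ≅ Z/6Z × Z/6Z × Z/40Z.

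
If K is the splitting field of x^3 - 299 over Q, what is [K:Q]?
[K:Q] = 6

x^3 - 299 has one real root r = 299^(1/3) and two complex roots r*zeta_3, r*zeta_3^2 where zeta_3 = e^(2*pi*i/3). The splitting field is Q(r, zeta_3). [Q(r):Q] = 3 and [Q(zeta_3):Q] = 2 with gcd = 1, so [Q(r, zeta_3):Q] = 3 * 2 = 6.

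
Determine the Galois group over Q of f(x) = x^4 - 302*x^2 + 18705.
Gal(K/Q) = V_4 (Klein four-group, Z/2Z × Z/2Z)

f factors as (x^2 - 215)(x^2 - 87), so the splitting field is K = Q(sqrt(215), sqrt(87)). The elements 215, 87, 18705 are all non-squares in Q, so sqrt(215) and sqrt(87) generate independent quadratic extensions. Thus [K:Q] = 4 and Gal(K/Q) is generated by the two order-2 automorphisms sqrt(215) ↦ -sqrt(215) and sqrt(87) ↦ -sqrt(87), giving V_4.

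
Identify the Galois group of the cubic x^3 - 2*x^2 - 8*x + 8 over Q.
Gal(K/Q) = A_3 (cyclic of order 3)

Compute the discriminant of x^3 + (-2)*x^2 + (-8)*x + (8): Δ = 3136. Since Δ is a perfect square (Δ = 56^2), the Galois group is contained in A_3. Irreducibility forces the group to be transitive on three roots, so Gal = A_3.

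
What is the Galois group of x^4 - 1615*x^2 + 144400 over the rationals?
Gal(K/Q) = Z/2Z (cyclic of order 2)

f factors as (x^2 - 1520)(x^2 - 95), so the splitting field is K = Q(sqrt(1520), sqrt(95)). The squarefree part of 1520 is 95 and the squarefree part of 95 is also 95, so sqrt(1520) and sqrt(95) are both rational multiples of sqrt(95). Hence Q(sqrt(1520)) = Q(sqrt(95)) = Q(sqrt(95)), and the splitting field collapses to a single degree-2 extension with Galois group Z/2Z.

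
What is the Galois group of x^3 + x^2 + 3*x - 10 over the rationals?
Gal(K/Q) = S_3 (symmetric group of order 6)

Compute the discriminant of x^3 + (1)*x^2 + (3)*x + (-10): Δ = -3299. Since Δ is not a rational square, the Galois group is not contained in A_3; it must be the full S_3 (irreducibility of the cubic rules out anything smaller).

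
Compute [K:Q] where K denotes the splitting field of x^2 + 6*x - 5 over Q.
[K:Q] = 2

The discriminant of x^2 + (6)*x + (-5) is b^2 - 4c = 36 - (-20) = 56. Since 56 is not a perfect square in Q, the polynomial is irreducible over Q. Its two roots generate a degree-2 extension, so [K:Q] = 2.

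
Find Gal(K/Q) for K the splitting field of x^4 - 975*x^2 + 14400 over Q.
Gal(K/Q) = Z/2Z (cyclic of order 2)

f factors as (x^2 - 15)(x^2 - 960), so the splitting field is K = Q(sqrt(15), sqrt(960)). The squarefree part of 15 is 15 and the squarefree part of 960 is also 15, so sqrt(15) and sqrt(960) are both rational multiples of sqrt(15). Hence Q(sqrt(15)) = Q(sqrt(960)) = Q(sqrt(15)), and the splitting field collapses to a single degree-2 extension with Galois group Z/2Z.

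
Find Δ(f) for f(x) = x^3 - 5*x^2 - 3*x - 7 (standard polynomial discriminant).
Δ = -6380

For x^3 + a x^2 + b x + c the discriminant is Δ = 18 a b c - 4 a^3 c + a^2 b^2 - 4 b^3 - 27 c^2.
Plug a = -5, b = -3, c = -7:
  18*(-5)*(-3)*(-7) - 4*(-5)^3*(-7) + (-5)^2*(-3)^2 - 4*(-3)^3 - 27*(-7)^2
  = -1890 + (-3500) + 225 + (108) + (-1323)
  = -6380.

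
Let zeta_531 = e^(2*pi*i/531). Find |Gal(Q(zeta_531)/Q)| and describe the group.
|Gal(Q(zeta_531)/Q)| = phi(531) = 348; group ≅ (Z/531Z)^* ≅ Z/6Z × Z/58Z

The n-th cyclotomic polynomial Φ_531(x) is the minimal polynomial of zeta_531 over Q and has degree phi(531) = 348. So Q(zeta_531) is a degree-348 Galois extension with Galois group (Z/531Z)^*. By CRT, (Z/531Z)^* ≅ (Z/9Z)^* × (Z/59Z)^*. Each prime-power unit group is (Z/9Z)^* ≅ Z/6Z; (Z/59Z)^* ≅ Z/58Z. Hence Gal(Q(zeta_531)/Q) ≅ Z/6Z × Z/58Z.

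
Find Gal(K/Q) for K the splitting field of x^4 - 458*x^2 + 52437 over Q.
Gal(K/Q) = V_4 (Klein four-group, Z/2Z × Z/2Z)

f factors as (x^2 - 231)(x^2 - 227), so the splitting field is K = Q(sqrt(231), sqrt(227)). The elements 231, 227, 52437 are all non-squares in Q, so sqrt(231) and sqrt(227) generate independent quadratic extensions. Thus [K:Q] = 4 and Gal(K/Q) is generated by the two order-2 automorphisms sqrt(231) ↦ -sqrt(231) and sqrt(227) ↦ -sqrt(227), giving V_4.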